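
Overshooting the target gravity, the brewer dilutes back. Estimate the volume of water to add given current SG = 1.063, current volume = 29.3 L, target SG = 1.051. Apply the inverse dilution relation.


V_water = V·((SG_curr − 1)/(SG_target − 1) − 1)
V_water = 29.3·((1.063 − 1)/(1.051 − 1) − 1)

6.8941 L


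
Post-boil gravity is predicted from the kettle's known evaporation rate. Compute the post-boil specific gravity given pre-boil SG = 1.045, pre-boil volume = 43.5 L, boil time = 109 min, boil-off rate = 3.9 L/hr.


V_post = V_pre − rate·(t/60);  SG_post = 1 + (SG_pre−1)·V_pre/V_post
V_post = 43.5 − 3.9·(109/60) = 36.4150
SG_post = 1 + (1.045 − 1)·43.5/36.4150

1.0538


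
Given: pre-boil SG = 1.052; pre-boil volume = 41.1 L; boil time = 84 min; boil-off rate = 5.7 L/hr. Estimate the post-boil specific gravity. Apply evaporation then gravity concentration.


V_post = V_pre − rate·(t/60);  SG_post = 1 + (SG_pre−1)·V_pre/V_post
V_post = 41.1 − 5.7·(84/60) = 33.1200
SG_post = 1 + (1.052 − 1)·41.1/33.1200

1.0645


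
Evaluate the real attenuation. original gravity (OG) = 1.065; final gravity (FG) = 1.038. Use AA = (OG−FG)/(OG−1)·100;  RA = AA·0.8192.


AA = (1.065 − 1.038)/(1.065 − 1)·100 = 41.5385
RA = 41.5385·0.8192

34.0283 %


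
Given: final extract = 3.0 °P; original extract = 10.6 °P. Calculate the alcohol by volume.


SG = 259/(259 − P);  ABV = (OG − FG)·131.25
OG = 259/(259 − 10.6) = 1.0427
FG = 259/(259 − 3.0) = 1.0117
ABV = (1.0427 − 1.0117)·131.25

4.0628 % ABV


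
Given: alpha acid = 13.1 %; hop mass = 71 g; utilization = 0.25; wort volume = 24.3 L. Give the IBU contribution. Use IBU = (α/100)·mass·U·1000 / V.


IBU = (13.1/100)·71·0.25·1000 / 24.3

95.6893 IBU


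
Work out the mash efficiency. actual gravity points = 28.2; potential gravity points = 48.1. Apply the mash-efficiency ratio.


efficiency = actual / potential × 100
efficiency = 28.2 / 48.1 × 100

58.6279 %


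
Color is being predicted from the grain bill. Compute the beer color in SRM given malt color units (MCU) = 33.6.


SRM = 1.4922 · MCU^0.6859
SRM = 1.4922 · 33.6^0.6859

16.6243 SRM


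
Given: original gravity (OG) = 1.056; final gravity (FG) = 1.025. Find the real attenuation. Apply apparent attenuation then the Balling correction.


AA = (OG−FG)/(OG−1)·100;  RA = AA·0.8192
AA = (1.056 − 1.025)/(1.056 − 1)·100 = 55.3571
RA = 55.3571·0.8192

45.3486 %


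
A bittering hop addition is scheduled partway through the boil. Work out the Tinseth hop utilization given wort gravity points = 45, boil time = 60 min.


U = 1.65·0.000125^(GP/1000) · (1 − e^(−0.04·t))/4.15
bigness = 1.65·0.000125^(45/1000) = 1.1011
boil_factor = (1 − e^(−0.04·60))/4.15 = 0.2191
U = 1.1011 · 0.2191

0.2413


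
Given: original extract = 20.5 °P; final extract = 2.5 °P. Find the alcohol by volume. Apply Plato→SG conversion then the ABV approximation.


SG = 259/(259 − P);  ABV = (OG − FG)·131.25
OG = 259/(259 − 20.5) = 1.0860
FG = 259/(259 − 2.5) = 1.0097
ABV = (1.0860 − 1.0097)·131.25

10.0022 % ABV


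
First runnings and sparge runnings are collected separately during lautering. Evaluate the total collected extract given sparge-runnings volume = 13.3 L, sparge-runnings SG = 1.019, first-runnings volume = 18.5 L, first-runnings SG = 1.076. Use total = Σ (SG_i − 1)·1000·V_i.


first = (1.076 − 1)·1000·18.5 = 1406.0000
sparge = (1.019 − 1)·1000·13.3 = 252.7000
total = 1406.0000 + 252.7000

1658.7000 gravity·L


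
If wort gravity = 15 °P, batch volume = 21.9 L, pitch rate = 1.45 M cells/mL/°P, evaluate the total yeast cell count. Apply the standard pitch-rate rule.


cells (billions) = rate · V_L · °P
cells = 1.45 · 21.9 · 15

476.3250 billion cells


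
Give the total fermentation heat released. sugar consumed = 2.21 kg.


Q = m_sugar · 590 kJ/kg
Q = 2.21 · 590

1303.9000 kJ


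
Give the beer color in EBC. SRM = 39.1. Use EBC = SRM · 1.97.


EBC = 39.1 · 1.97

77.0270 EBC


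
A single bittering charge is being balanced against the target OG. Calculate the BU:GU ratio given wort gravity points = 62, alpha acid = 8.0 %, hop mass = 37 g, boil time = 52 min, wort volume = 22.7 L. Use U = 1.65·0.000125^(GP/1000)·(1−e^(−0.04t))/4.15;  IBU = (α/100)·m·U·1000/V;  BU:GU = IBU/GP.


U = 1.65·0.000125^(62/1000)·(1−e^(−0.04·52))/4.15 = 0.1993
IBU = (8.0/100)·37·0.1993·1000/22.7 = 25.9868
BU:GU = 25.9868/62

0.4191


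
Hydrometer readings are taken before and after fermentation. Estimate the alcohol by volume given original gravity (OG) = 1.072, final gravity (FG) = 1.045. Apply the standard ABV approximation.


ABV = (OG − FG) · 131.25
ABV = (1.072 − 1.045) · 131.25

3.5438 % ABV


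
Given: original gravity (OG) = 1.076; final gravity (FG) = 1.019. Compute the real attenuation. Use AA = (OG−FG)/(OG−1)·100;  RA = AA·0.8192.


AA = (1.076 − 1.019)/(1.076 − 1)·100 = 75.0000
RA = 75.0000·0.8192

61.4400 %


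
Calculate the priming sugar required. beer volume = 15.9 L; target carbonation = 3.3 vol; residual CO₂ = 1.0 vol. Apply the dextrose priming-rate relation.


sugar = (target − residual)·4.0·V
sugar = (3.3 − 1.0)·4.0·15.9

146.2800 g


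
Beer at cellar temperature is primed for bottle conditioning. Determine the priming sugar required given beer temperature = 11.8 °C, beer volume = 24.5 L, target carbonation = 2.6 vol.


residual = 14.695·(0.01821 + 0.09011·e^(−0.04·T));  sugar = (target − residual)·4.0·V
residual = 14.695·(0.01821 + 0.09011·e^(−0.04·11.8)) = 1.0935
sugar = (2.6 − 1.0935)·4.0·24.5

147.6322 g


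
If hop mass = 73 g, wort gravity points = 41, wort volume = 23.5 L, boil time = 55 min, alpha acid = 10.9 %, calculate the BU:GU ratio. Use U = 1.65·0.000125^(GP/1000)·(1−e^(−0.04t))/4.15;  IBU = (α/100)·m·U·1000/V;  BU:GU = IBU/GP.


U = 1.65·0.000125^(41/1000)·(1−e^(−0.04·55))/4.15 = 0.2446
IBU = (10.9/100)·73·0.2446·1000/23.5 = 82.8111
BU:GU = 82.8111/41

2.0198


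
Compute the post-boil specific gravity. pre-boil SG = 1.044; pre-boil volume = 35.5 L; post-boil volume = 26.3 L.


SG_post = 1 + (SG_pre − 1)·V_pre/V_post
pts_pre = (1.044 − 1)·1000 = 44.0000
pts_post = 44.0000·35.5/26.3 = 59.3916
SG_post = 1 + 59.3916/1000

1.0594


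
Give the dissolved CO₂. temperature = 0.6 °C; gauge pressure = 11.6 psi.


vols = (P + 14.695)·(0.01821 + 0.09011·e^(−0.04·T))
vols = (11.6 + 14.695)·(0.01821 + 0.09011·e^(−0.04·0.6))

2.7921 volumes


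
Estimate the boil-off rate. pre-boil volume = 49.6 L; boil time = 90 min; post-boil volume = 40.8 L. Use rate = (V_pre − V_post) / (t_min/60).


rate = (49.6 − 40.8) / (90/60)

5.8667 L/hr


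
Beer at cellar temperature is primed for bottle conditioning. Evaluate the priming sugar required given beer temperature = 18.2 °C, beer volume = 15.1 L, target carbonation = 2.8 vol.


residual = 14.695·(0.01821 + 0.09011·e^(−0.04·T));  sugar = (target − residual)·4.0·V
residual = 14.695·(0.01821 + 0.09011·e^(−0.04·18.2)) = 0.9070
sugar = (2.8 − 0.9070)·4.0·15.1

114.3371 g


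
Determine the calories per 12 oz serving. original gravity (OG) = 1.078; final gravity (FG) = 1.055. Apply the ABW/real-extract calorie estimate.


ABW = (OG−FG)·131.25·0.79/FG;  °P = 259 − 259/SG (for OG→OE and FG→AE);  RE = 0.1808·OE + 0.8192·AE;  Cal = (6.9·ABW + 4·(RE−0.1))·FG·3.55
ABW = (1.078 − 1.055)·131.25·0.79/1.055 = 2.2605
OE = 259 − 259/1.078 = 18.7403 °P
AE = 259 − 259/1.055 = 13.5024 °P
RE = 0.1808·18.7403 + 0.8192·13.5024 = 14.4494 °P
Cal = (6.9·2.2605 + 4·(14.4494−0.1))·1.055·3.55

273.3840 kcal


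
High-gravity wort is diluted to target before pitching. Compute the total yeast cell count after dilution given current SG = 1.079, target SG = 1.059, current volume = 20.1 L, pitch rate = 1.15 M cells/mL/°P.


V_w = V·((SG_c−1)/(SG_t−1)−1);  °P = 259 − 259/SG_t;  cells = rate·(V+V_w)·°P
V_w = 20.1·((1.079−1)/(1.059−1)−1) = 6.8136
V_final = 20.1 + 6.8136 = 26.9136
°P = 259 − 259/1.059 = 14.4297
cells = 1.15·26.9136·14.4297

446.6062 billion cells


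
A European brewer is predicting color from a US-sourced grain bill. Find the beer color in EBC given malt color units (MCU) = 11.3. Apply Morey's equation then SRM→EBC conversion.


SRM = 1.4922·MCU^0.6859;  EBC = SRM·1.97
SRM = 1.4922·11.3^0.6859 = 7.8729
EBC = 7.8729·1.97

15.5096 EBC


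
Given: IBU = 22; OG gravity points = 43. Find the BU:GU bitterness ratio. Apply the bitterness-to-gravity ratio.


BU:GU = IBU / OG_points
BU:GU = 22 / 43

0.5116


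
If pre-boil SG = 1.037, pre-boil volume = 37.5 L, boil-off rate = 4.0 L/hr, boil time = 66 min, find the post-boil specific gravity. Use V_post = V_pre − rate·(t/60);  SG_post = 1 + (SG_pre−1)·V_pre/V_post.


V_post = 37.5 − 4.0·(66/60) = 33.1000
SG_post = 1 + (1.037 − 1)·37.5/33.1000

1.0419


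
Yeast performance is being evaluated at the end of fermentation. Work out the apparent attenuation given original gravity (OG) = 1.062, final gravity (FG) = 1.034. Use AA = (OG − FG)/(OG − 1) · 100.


AA = (1.062 − 1.034)/(1.062 − 1) · 100

45.1613 %


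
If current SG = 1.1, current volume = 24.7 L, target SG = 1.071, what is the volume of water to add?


V_water = V·((SG_curr − 1)/(SG_target − 1) − 1)
V_water = 24.7·((1.1 − 1)/(1.071 − 1) − 1)

10.0887 L


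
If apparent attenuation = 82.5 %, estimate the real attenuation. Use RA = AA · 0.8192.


RA = 82.5 · 0.8192

67.5840 %


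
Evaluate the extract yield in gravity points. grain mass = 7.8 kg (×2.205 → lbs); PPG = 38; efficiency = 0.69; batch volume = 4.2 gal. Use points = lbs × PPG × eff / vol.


lbs = 7.8 × 2.205 = 17.1990
points = 17.1990 × 38 × 0.69 / 4.2

107.3709 points


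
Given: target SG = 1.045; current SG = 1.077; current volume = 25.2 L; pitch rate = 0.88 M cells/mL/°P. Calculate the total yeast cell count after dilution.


V_w = V·((SG_c−1)/(SG_t−1)−1);  °P = 259 − 259/SG_t;  cells = rate·(V+V_w)·°P
V_w = 25.2·((1.077−1)/(1.045−1)−1) = 17.9200
V_final = 25.2 + 17.9200 = 43.1200
°P = 259 − 259/1.045 = 11.1531
cells = 0.88·43.1200·11.1531

423.2115 billion cells


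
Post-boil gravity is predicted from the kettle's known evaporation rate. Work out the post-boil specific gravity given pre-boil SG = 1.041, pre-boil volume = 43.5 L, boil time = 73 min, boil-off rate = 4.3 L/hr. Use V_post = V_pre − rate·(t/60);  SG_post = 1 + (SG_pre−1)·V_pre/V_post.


V_post = 43.5 − 4.3·(73/60) = 38.2683
SG_post = 1 + (1.041 − 1)·43.5/38.2683

1.0466


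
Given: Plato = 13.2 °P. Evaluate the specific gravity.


SG = 259/(259 − P)
SG = 259/(259 − 13.2)

1.0537


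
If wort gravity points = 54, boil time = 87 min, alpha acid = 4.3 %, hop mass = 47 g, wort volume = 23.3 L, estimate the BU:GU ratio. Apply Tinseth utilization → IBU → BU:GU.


U = 1.65·0.000125^(GP/1000)·(1−e^(−0.04t))/4.15;  IBU = (α/100)·m·U·1000/V;  BU:GU = IBU/GP
U = 1.65·0.000125^(54/1000)·(1−e^(−0.04·87))/4.15 = 0.2372
IBU = (4.3/100)·47·0.2372·1000/23.3 = 20.5726
BU:GU = 20.5726/54

0.3810


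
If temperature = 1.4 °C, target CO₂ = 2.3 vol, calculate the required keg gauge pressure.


psi = vols/(0.01821 + 0.09011·e^(−0.04·T)) − 14.695
psi = 2.3/(0.01821 + 0.09011·e^(−0.04·1.4)) − 14.695

7.5460 psi


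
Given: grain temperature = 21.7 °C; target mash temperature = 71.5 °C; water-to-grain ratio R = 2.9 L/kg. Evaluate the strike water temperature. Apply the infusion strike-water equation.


T_strike = (0.41/R)·(T_mash − T_grain) + T_mash
T_strike = (0.41/2.9)·(71.5 − 21.7) + 71.5

78.5407 °C


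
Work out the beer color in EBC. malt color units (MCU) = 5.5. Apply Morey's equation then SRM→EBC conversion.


SRM = 1.4922·MCU^0.6859;  EBC = SRM·1.97
SRM = 1.4922·5.5^0.6859 = 4.8044
EBC = 4.8044·1.97

9.4647 EBC


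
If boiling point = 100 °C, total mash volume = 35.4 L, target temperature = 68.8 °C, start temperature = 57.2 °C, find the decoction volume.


V_dec = V_total·(T_target − T_start)/(T_boil − T_start)
V_dec = 35.4·(68.8 − 57.2)/(100 − 57.2)

9.5944 L


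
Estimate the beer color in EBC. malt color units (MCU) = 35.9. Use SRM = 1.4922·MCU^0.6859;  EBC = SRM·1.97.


SRM = 1.4922·35.9^0.6859 = 17.3967
EBC = 17.3967·1.97

34.2715 EBC


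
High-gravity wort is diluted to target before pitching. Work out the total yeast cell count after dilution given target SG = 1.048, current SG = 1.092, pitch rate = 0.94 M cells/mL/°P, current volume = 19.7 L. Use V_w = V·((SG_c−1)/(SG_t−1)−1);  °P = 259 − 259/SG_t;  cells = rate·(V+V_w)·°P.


V_w = 19.7·((1.092−1)/(1.048−1)−1) = 18.0583
V_final = 19.7 + 18.0583 = 37.7583
°P = 259 − 259/1.048 = 11.8626
cells = 0.94·37.7583·11.8626

421.0371 billion cells


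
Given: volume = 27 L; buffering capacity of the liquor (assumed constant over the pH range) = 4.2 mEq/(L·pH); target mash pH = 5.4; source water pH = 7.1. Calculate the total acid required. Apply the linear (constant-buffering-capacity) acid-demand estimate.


acid = buffering capacity · (pH_source − pH_target) · V
acid = 4.2 · (7.1 − 5.4) · 27

192.7800 mEq


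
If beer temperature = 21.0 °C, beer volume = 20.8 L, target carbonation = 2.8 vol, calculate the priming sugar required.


residual = 14.695·(0.01821 + 0.09011·e^(−0.04·T));  sugar = (target − residual)·4.0·V
residual = 14.695·(0.01821 + 0.09011·e^(−0.04·21.0)) = 0.8393
sugar = (2.8 − 0.8393)·4.0·20.8

163.1342 g


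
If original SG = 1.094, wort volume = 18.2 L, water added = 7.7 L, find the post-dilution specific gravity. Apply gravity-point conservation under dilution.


SG_new = 1 + (SG_old − 1)·V_old/(V_old + V_water)
pts = (1.094 − 1)·1000·18.2/(18.2 + 7.7) = 66.0541
SG_new = 1 + 66.0541/1000

1.0661


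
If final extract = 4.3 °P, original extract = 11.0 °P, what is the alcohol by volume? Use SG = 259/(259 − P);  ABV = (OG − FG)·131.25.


OG = 259/(259 − 11.0) = 1.0444
FG = 259/(259 − 4.3) = 1.0169
ABV = (1.0444 − 1.0169)·131.25

3.6057 % ABV


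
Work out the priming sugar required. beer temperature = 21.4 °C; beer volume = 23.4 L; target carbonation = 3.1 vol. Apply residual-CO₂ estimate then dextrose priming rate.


residual = 14.695·(0.01821 + 0.09011·e^(−0.04·T));  sugar = (target − residual)·4.0·V
residual = 14.695·(0.01821 + 0.09011·e^(−0.04·21.4)) = 0.8302
sugar = (3.1 − 0.8302)·4.0·23.4

212.4553 g


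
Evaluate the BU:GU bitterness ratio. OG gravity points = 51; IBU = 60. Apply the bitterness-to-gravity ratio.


BU:GU = IBU / OG_points
BU:GU = 60 / 51

1.1765


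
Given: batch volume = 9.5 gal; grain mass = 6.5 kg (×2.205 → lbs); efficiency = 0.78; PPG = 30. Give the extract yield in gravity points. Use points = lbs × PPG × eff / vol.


lbs = 6.5 × 2.205 = 14.3325
points = 14.3325 × 30 × 0.78 / 9.5

35.3032 points


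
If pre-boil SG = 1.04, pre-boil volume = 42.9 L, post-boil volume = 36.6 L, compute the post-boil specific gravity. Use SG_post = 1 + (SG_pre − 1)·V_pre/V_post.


pts_pre = (1.04 − 1)·1000 = 40.0000
pts_post = 40.0000·42.9/36.6 = 46.8852
SG_post = 1 + 46.8852/1000

1.0469


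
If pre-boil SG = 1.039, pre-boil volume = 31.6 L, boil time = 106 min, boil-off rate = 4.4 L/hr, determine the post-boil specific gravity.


V_post = V_pre − rate·(t/60);  SG_post = 1 + (SG_pre−1)·V_pre/V_post
V_post = 31.6 − 4.4·(106/60) = 23.8267
SG_post = 1 + (1.039 − 1)·31.6/23.8267

1.0517


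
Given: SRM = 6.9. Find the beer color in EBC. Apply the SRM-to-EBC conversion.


EBC = SRM · 1.97
EBC = 6.9 · 1.97

13.5930 EBC


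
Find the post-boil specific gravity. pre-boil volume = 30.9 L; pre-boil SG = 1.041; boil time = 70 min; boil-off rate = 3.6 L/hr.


V_post = V_pre − rate·(t/60);  SG_post = 1 + (SG_pre−1)·V_pre/V_post
V_post = 30.9 − 3.6·(70/60) = 26.7000
SG_post = 1 + (1.041 − 1)·30.9/26.7000

1.0474


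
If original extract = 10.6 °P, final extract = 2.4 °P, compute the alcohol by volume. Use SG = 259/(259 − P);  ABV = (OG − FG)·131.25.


OG = 259/(259 − 10.6) = 1.0427
FG = 259/(259 − 2.4) = 1.0094
ABV = (1.0427 − 1.0094)·131.25

4.3733 % ABV


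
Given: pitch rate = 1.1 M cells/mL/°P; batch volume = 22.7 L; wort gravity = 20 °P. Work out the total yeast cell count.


cells (billions) = rate · V_L · °P
cells = 1.1 · 22.7 · 20

499.4000 billion cells


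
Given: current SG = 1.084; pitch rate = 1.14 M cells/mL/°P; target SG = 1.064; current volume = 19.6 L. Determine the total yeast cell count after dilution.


V_w = V·((SG_c−1)/(SG_t−1)−1);  °P = 259 − 259/SG_t;  cells = rate·(V+V_w)·°P
V_w = 19.6·((1.084−1)/(1.064−1)−1) = 6.1250
V_final = 19.6 + 6.1250 = 25.7250
°P = 259 − 259/1.064 = 15.5789
cells = 1.14·25.7250·15.5789

456.8760 billion cells


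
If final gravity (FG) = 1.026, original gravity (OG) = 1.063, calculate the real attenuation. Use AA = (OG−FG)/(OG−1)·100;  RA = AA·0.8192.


AA = (1.063 − 1.026)/(1.063 − 1)·100 = 58.7302
RA = 58.7302·0.8192

48.1117 %


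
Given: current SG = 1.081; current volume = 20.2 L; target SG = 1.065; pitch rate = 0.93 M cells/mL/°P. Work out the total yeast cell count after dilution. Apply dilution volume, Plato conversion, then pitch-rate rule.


V_w = V·((SG_c−1)/(SG_t−1)−1);  °P = 259 − 259/SG_t;  cells = rate·(V+V_w)·°P
V_w = 20.2·((1.081−1)/(1.065−1)−1) = 4.9723
V_final = 20.2 + 4.9723 = 25.1723
°P = 259 − 259/1.065 = 15.8075
cells = 0.93·25.1723·15.8075

370.0577 billion cells


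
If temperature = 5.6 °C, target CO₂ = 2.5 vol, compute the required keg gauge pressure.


psi = vols/(0.01821 + 0.09011·e^(−0.04·T)) − 14.695
psi = 2.5/(0.01821 + 0.09011·e^(−0.04·5.6)) − 14.695

13.0100 psi


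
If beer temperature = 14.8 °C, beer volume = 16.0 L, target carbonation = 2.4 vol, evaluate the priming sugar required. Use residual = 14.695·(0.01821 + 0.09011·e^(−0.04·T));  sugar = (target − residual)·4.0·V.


residual = 14.695·(0.01821 + 0.09011·e^(−0.04·14.8)) = 1.0002
sugar = (2.4 − 1.0002)·4.0·16.0

89.5903 g


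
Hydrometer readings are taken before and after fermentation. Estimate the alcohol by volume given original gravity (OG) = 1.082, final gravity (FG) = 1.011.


ABV = (OG − FG) · 131.25
ABV = (1.082 − 1.011) · 131.25

9.3188 % ABV


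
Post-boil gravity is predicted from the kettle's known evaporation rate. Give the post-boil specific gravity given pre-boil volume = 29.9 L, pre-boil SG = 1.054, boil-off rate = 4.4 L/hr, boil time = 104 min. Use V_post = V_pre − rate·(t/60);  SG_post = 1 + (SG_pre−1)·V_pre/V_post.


V_post = 29.9 − 4.4·(104/60) = 22.2733
SG_post = 1 + (1.054 − 1)·29.9/22.2733

1.0725


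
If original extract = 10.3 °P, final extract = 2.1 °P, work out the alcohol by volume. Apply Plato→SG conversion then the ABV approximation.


SG = 259/(259 − P);  ABV = (OG − FG)·131.25
OG = 259/(259 − 10.3) = 1.0414
FG = 259/(259 − 2.1) = 1.0082
ABV = (1.0414 − 1.0082)·131.25

4.3629 % ABV


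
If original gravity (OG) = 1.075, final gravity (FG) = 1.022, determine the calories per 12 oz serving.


ABW = (OG−FG)·131.25·0.79/FG;  °P = 259 − 259/SG (for OG→OE and FG→AE);  RE = 0.1808·OE + 0.8192·AE;  Cal = (6.9·ABW + 4·(RE−0.1))·FG·3.55
ABW = (1.075 − 1.022)·131.25·0.79/1.022 = 5.3771
OE = 259 − 259/1.075 = 18.0698 °P
AE = 259 − 259/1.022 = 5.5753 °P
RE = 0.1808·18.0698 + 0.8192·5.5753 = 7.8343 °P
Cal = (6.9·5.3771 + 4·(7.8343−0.1))·1.022·3.55

246.8545 kcal


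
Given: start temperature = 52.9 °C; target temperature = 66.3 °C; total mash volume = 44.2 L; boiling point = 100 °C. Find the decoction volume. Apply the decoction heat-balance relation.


V_dec = V_total·(T_target − T_start)/(T_boil − T_start)
V_dec = 44.2·(66.3 − 52.9)/(100 − 52.9)

12.5749 L


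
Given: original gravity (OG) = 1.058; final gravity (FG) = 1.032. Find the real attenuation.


AA = (OG−FG)/(OG−1)·100;  RA = AA·0.8192
AA = (1.058 − 1.032)/(1.058 − 1)·100 = 44.8276
RA = 44.8276·0.8192

36.7228 %


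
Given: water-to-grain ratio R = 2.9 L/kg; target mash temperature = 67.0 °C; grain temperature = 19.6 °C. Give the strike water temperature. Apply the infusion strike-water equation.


T_strike = (0.41/R)·(T_mash − T_grain) + T_mash
T_strike = (0.41/2.9)·(67.0 − 19.6) + 67.0

73.7014 °C


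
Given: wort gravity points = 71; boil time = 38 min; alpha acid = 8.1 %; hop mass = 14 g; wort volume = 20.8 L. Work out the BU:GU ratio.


U = 1.65·0.000125^(GP/1000)·(1−e^(−0.04t))/4.15;  IBU = (α/100)·m·U·1000/V;  BU:GU = IBU/GP
U = 1.65·0.000125^(71/1000)·(1−e^(−0.04·38))/4.15 = 0.1641
IBU = (8.1/100)·14·0.1641·1000/20.8 = 8.9470
BU:GU = 8.9470/71

0.1260


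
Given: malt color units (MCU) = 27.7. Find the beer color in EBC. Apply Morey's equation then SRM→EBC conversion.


SRM = 1.4922·MCU^0.6859;  EBC = SRM·1.97
SRM = 1.4922·27.7^0.6859 = 14.5621
EBC = 14.5621·1.97

28.6873 EBC


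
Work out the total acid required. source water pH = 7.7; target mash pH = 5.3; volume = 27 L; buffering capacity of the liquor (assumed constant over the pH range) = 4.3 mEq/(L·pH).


acid = buffering capacity · (pH_source − pH_target) · V
acid = 4.3 · (7.7 − 5.3) · 27

278.6400 mEq


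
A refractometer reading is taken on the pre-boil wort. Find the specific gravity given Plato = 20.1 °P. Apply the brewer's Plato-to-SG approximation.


SG = 259/(259 − P)
SG = 259/(259 − 20.1)

1.0841


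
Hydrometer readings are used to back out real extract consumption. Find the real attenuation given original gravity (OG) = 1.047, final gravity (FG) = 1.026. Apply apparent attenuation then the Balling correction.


AA = (OG−FG)/(OG−1)·100;  RA = AA·0.8192
AA = (1.047 − 1.026)/(1.047 − 1)·100 = 44.6809
RA = 44.6809·0.8192

36.6026 %


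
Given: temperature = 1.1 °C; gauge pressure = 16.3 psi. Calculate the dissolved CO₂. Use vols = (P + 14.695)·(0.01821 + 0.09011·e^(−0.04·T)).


vols = (16.3 + 14.695)·(0.01821 + 0.09011·e^(−0.04·1.1))

3.2372 volumes


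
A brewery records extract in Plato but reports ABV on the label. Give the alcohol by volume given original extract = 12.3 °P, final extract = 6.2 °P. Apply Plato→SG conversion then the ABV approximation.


SG = 259/(259 − P);  ABV = (OG − FG)·131.25
OG = 259/(259 − 12.3) = 1.0499
FG = 259/(259 − 6.2) = 1.0245
ABV = (1.0499 − 1.0245)·131.25

3.3249 % ABV


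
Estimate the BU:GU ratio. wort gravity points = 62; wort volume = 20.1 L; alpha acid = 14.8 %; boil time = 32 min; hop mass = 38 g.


U = 1.65·0.000125^(GP/1000)·(1−e^(−0.04t))/4.15;  IBU = (α/100)·m·U·1000/V;  BU:GU = IBU/GP
U = 1.65·0.000125^(62/1000)·(1−e^(−0.04·32))/4.15 = 0.1644
IBU = (14.8/100)·38·0.1644·1000/20.1 = 46.0053
BU:GU = 46.0053/62

0.7420


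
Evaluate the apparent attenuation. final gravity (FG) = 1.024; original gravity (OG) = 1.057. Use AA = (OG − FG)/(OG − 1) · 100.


AA = (1.057 − 1.024)/(1.057 − 1) · 100

57.8947 %


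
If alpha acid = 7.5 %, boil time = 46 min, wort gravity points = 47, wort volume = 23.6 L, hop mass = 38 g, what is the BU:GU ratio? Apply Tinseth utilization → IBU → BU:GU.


U = 1.65·0.000125^(GP/1000)·(1−e^(−0.04t))/4.15;  IBU = (α/100)·m·U·1000/V;  BU:GU = IBU/GP
U = 1.65·0.000125^(47/1000)·(1−e^(−0.04·46))/4.15 = 0.2192
IBU = (7.5/100)·38·0.2192·1000/23.6 = 26.4736
BU:GU = 26.4736/47

0.5633


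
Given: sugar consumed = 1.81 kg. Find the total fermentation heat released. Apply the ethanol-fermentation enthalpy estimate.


Q = m_sugar · 590 kJ/kg
Q = 1.81 · 590

1067.9000 kJ


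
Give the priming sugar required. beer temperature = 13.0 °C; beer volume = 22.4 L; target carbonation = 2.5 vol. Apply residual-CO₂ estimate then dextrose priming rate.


residual = 14.695·(0.01821 + 0.09011·e^(−0.04·T));  sugar = (target − residual)·4.0·V
residual = 14.695·(0.01821 + 0.09011·e^(−0.04·13.0)) = 1.0548
sugar = (2.5 − 1.0548)·4.0·22.4

129.4863 g


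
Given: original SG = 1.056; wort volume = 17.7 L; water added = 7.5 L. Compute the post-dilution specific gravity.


SG_new = 1 + (SG_old − 1)·V_old/(V_old + V_water)
pts = (1.056 − 1)·1000·17.7/(17.7 + 7.5) = 39.3333
SG_new = 1 + 39.3333/1000

1.0393


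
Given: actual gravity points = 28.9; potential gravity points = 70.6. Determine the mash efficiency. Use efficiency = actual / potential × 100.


efficiency = 28.9 / 70.6 × 100

40.9348 %


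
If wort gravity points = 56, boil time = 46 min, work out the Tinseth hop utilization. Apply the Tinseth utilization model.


U = 1.65·0.000125^(GP/1000) · (1 − e^(−0.04·t))/4.15
bigness = 1.65·0.000125^(56/1000) = 0.9975
boil_factor = (1 − e^(−0.04·46))/4.15 = 0.2027
U = 0.9975 · 0.2027

0.2022


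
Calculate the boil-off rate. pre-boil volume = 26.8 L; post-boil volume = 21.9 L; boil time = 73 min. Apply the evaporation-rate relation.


rate = (V_pre − V_post) / (t_min/60)
rate = (26.8 − 21.9) / (73/60)

4.0274 L/hr


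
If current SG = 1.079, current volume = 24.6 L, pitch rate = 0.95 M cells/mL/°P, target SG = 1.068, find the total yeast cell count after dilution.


V_w = V·((SG_c−1)/(SG_t−1)−1);  °P = 259 − 259/SG_t;  cells = rate·(V+V_w)·°P
V_w = 24.6·((1.079−1)/(1.068−1)−1) = 3.9794
V_final = 24.6 + 3.9794 = 28.5794
°P = 259 − 259/1.068 = 16.4906
cells = 0.95·28.5794·16.4906

447.7281 billion cells


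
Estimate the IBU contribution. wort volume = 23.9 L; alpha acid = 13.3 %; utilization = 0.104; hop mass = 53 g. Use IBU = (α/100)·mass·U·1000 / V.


IBU = (13.3/100)·53·0.104·1000 / 23.9

30.6735 IBU


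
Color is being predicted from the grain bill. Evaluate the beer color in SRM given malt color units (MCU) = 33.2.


SRM = 1.4922 · MCU^0.6859
SRM = 1.4922 · 33.2^0.6859

16.4883 SRM


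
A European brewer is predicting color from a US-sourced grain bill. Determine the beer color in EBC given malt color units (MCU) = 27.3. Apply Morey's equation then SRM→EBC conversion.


SRM = 1.4922·MCU^0.6859;  EBC = SRM·1.97
SRM = 1.4922·27.3^0.6859 = 14.4175
EBC = 14.4175·1.97

28.4025 EBC


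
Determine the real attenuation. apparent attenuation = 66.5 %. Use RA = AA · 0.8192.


RA = 66.5 · 0.8192

54.4768 %


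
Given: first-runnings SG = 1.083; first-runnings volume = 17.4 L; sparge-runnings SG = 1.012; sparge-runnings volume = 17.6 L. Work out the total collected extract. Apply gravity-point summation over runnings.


total = Σ (SG_i − 1)·1000·V_i
first = (1.083 − 1)·1000·17.4 = 1444.2000
sparge = (1.012 − 1)·1000·17.6 = 211.2000
total = 1444.2000 + 211.2000

1655.4000 gravity·L


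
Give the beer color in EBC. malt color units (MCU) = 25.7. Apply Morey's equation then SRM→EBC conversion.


SRM = 1.4922·MCU^0.6859;  EBC = SRM·1.97
SRM = 1.4922·25.7^0.6859 = 13.8325
EBC = 13.8325·1.97

27.2500 EBC


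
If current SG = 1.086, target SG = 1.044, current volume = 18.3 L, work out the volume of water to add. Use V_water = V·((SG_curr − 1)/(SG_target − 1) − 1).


V_water = 18.3·((1.086 − 1)/(1.044 − 1) − 1)

17.4682 L


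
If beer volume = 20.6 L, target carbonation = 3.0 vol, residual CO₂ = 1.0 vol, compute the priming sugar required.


sugar = (target − residual)·4.0·V
sugar = (3.0 − 1.0)·4.0·20.6

164.8000 g


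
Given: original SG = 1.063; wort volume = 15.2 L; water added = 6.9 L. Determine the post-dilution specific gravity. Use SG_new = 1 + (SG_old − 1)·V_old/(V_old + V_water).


pts = (1.063 − 1)·1000·15.2/(15.2 + 6.9) = 43.3303
SG_new = 1 + 43.3303/1000

1.0433


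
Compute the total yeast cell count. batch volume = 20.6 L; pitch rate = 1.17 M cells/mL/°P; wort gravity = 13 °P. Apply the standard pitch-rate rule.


cells (billions) = rate · V_L · °P
cells = 1.17 · 20.6 · 13

313.3260 billion cells


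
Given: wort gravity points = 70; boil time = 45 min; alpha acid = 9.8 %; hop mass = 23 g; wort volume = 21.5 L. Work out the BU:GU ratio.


U = 1.65·0.000125^(GP/1000)·(1−e^(−0.04t))/4.15;  IBU = (α/100)·m·U·1000/V;  BU:GU = IBU/GP
U = 1.65·0.000125^(70/1000)·(1−e^(−0.04·45))/4.15 = 0.1769
IBU = (9.8/100)·23·0.1769·1000/21.5 = 18.5467
BU:GU = 18.5467/70

0.2650


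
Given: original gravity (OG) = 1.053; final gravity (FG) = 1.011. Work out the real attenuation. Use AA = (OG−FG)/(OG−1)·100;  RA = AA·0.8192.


AA = (1.053 − 1.011)/(1.053 − 1)·100 = 79.2453
RA = 79.2453·0.8192

64.9177 %


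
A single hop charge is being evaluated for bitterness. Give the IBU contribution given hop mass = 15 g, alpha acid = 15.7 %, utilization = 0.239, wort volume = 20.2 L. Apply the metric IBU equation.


IBU = (α/100)·mass·U·1000 / V
IBU = (15.7/100)·15·0.239·1000 / 20.2

27.8636 IBU


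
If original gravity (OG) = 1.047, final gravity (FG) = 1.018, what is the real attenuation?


AA = (OG−FG)/(OG−1)·100;  RA = AA·0.8192
AA = (1.047 − 1.018)/(1.047 − 1)·100 = 61.7021
RA = 61.7021·0.8192

50.5464 %


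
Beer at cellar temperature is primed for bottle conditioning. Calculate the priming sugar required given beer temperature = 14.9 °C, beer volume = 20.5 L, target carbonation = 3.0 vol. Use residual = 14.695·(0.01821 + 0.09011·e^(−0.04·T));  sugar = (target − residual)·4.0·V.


residual = 14.695·(0.01821 + 0.09011·e^(−0.04·14.9)) = 0.9972
sugar = (3.0 − 0.9972)·4.0·20.5

164.2274 g


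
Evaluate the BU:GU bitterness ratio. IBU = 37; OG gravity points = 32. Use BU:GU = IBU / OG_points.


BU:GU = 37 / 32

1.1562


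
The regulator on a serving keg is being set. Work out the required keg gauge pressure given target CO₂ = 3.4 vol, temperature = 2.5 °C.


psi = vols/(0.01821 + 0.09011·e^(−0.04·T)) − 14.695
psi = 3.4/(0.01821 + 0.09011·e^(−0.04·2.5)) − 14.695

19.3920 psi


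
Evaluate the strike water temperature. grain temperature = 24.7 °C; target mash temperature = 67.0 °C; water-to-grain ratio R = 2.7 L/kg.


T_strike = (0.41/R)·(T_mash − T_grain) + T_mash
T_strike = (0.41/2.7)·(67.0 − 24.7) + 67.0

73.4233 °C


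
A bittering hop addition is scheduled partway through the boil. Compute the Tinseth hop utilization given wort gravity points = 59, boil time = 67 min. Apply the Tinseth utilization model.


U = 1.65·0.000125^(GP/1000) · (1 − e^(−0.04·t))/4.15
bigness = 1.65·0.000125^(59/1000) = 0.9710
boil_factor = (1 − e^(−0.04·67))/4.15 = 0.2244
U = 0.9710 · 0.2244

0.2179


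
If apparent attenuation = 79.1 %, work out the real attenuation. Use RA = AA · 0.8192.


RA = 79.1 · 0.8192

64.7987 %


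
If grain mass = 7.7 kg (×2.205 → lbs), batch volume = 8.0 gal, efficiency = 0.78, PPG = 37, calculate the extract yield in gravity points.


points = lbs × PPG × eff / vol
lbs = 7.7 × 2.205 = 16.9785
points = 16.9785 × 37 × 0.78 / 8.0

61.2499 points


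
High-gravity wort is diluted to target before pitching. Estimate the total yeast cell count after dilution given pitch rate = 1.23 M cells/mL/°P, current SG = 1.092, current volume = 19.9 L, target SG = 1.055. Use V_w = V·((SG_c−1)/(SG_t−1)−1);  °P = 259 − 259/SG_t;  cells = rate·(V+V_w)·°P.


V_w = 19.9·((1.092−1)/(1.055−1)−1) = 13.3873
V_final = 19.9 + 13.3873 = 33.2873
°P = 259 − 259/1.055 = 13.5024
cells = 1.23·33.2873·13.5024

552.8322 billion cells


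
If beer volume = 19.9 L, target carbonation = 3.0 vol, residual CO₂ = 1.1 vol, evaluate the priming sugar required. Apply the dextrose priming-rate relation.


sugar = (target − residual)·4.0·V
sugar = (3.0 − 1.1)·4.0·19.9

151.2400 g


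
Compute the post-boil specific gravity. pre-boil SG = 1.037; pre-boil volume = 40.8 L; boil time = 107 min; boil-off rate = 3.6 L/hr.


V_post = V_pre − rate·(t/60);  SG_post = 1 + (SG_pre−1)·V_pre/V_post
V_post = 40.8 − 3.6·(107/60) = 34.3800
SG_post = 1 + (1.037 − 1)·40.8/34.3800

1.0439


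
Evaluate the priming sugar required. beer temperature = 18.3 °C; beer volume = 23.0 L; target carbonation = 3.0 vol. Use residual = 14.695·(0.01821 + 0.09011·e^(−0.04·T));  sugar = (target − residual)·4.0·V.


residual = 14.695·(0.01821 + 0.09011·e^(−0.04·18.3)) = 0.9044
sugar = (3.0 − 0.9044)·4.0·23.0

192.7907 g


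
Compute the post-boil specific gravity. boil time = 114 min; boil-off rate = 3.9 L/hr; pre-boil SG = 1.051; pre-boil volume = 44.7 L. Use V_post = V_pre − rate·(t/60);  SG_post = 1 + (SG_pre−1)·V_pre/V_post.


V_post = 44.7 − 3.9·(114/60) = 37.2900
SG_post = 1 + (1.051 − 1)·44.7/37.2900

1.0611


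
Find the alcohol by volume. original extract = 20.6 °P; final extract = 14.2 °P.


SG = 259/(259 − P);  ABV = (OG − FG)·131.25
OG = 259/(259 − 20.6) = 1.0864
FG = 259/(259 − 14.2) = 1.0580
ABV = (1.0864 − 1.0580)·131.25

3.7279 % ABV


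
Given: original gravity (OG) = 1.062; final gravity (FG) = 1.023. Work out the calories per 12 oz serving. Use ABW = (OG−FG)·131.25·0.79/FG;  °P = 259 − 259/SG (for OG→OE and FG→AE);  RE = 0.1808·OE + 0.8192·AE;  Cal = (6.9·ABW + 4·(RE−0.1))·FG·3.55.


ABW = (1.062 − 1.023)·131.25·0.79/1.023 = 3.9529
OE = 259 − 259/1.062 = 15.1205 °P
AE = 259 − 259/1.023 = 5.8231 °P
RE = 0.1808·15.1205 + 0.8192·5.8231 = 7.5040 °P
Cal = (6.9·3.9529 + 4·(7.5040−0.1))·1.023·3.55

206.6089 kcal


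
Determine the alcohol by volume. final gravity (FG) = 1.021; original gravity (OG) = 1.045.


ABV = (OG − FG) · 131.25
ABV = (1.045 − 1.021) · 131.25

3.1500 % ABV


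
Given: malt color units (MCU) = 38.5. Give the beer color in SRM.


SRM = 1.4922 · MCU^0.6859
SRM = 1.4922 · 38.5^0.6859

18.2513 SRM


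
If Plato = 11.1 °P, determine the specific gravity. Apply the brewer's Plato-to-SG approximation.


SG = 259/(259 − P)
SG = 259/(259 − 11.1)

1.0448


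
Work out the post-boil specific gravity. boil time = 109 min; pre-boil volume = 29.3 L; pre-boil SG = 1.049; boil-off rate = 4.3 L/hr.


V_post = V_pre − rate·(t/60);  SG_post = 1 + (SG_pre−1)·V_pre/V_post
V_post = 29.3 − 4.3·(109/60) = 21.4883
SG_post = 1 + (1.049 − 1)·29.3/21.4883

1.0668


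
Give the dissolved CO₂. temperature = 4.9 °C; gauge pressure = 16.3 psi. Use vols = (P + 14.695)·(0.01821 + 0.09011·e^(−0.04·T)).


vols = (16.3 + 14.695)·(0.01821 + 0.09011·e^(−0.04·4.9))

2.8603 volumes


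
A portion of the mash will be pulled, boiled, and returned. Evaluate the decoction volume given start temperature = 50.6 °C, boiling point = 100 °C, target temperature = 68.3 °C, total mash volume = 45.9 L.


V_dec = V_total·(T_target − T_start)/(T_boil − T_start)
V_dec = 45.9·(68.3 − 50.6)/(100 − 50.6)

16.4460 L


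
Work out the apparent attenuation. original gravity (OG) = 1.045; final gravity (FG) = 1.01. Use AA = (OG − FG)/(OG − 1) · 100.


AA = (1.045 − 1.01)/(1.045 − 1) · 100

77.7778 %


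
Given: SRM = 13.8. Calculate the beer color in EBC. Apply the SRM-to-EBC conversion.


EBC = SRM · 1.97
EBC = 13.8 · 1.97

27.1860 EBC


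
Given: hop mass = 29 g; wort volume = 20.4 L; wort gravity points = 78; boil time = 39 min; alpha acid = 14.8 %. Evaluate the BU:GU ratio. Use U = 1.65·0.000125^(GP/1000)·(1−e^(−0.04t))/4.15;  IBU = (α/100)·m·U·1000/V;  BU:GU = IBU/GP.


U = 1.65·0.000125^(78/1000)·(1−e^(−0.04·39))/4.15 = 0.1558
IBU = (14.8/100)·29·0.1558·1000/20.4 = 32.7776
BU:GU = 32.7776/78

0.4202


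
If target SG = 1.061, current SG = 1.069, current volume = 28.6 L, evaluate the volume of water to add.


V_water = V·((SG_curr − 1)/(SG_target − 1) − 1)
V_water = 28.6·((1.069 − 1)/(1.061 − 1) − 1)

3.7508 L


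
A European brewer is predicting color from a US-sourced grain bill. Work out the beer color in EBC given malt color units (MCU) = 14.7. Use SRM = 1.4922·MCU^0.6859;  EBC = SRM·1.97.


SRM = 1.4922·14.7^0.6859 = 9.4295
EBC = 9.4295·1.97

18.5762 EBC


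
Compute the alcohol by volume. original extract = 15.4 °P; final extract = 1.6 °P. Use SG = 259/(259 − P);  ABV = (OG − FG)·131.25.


OG = 259/(259 − 15.4) = 1.0632
FG = 259/(259 − 1.6) = 1.0062
ABV = (1.0632 − 1.0062)·131.25

7.4816 % ABV


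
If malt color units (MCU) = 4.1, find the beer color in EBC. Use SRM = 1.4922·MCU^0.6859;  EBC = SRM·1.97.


SRM = 1.4922·4.1^0.6859 = 3.9277
EBC = 3.9277·1.97

7.7375 EBC


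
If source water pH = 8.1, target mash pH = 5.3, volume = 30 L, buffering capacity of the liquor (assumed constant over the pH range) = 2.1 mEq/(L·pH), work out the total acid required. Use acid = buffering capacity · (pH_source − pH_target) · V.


acid = 2.1 · (8.1 − 5.3) · 30

176.4000 mEq


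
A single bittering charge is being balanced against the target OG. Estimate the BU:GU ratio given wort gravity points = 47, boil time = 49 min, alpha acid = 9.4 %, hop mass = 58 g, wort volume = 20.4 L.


U = 1.65·0.000125^(GP/1000)·(1−e^(−0.04t))/4.15;  IBU = (α/100)·m·U·1000/V;  BU:GU = IBU/GP
U = 1.65·0.000125^(47/1000)·(1−e^(−0.04·49))/4.15 = 0.2239
IBU = (9.4/100)·58·0.2239·1000/20.4 = 59.8385
BU:GU = 59.8385/47

1.2732


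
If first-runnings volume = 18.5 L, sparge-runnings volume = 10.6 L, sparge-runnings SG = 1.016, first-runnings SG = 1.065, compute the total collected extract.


total = Σ (SG_i − 1)·1000·V_i
first = (1.065 − 1)·1000·18.5 = 1202.5000
sparge = (1.016 − 1)·1000·10.6 = 169.6000
total = 1202.5000 + 169.6000

1372.1000 gravity·L


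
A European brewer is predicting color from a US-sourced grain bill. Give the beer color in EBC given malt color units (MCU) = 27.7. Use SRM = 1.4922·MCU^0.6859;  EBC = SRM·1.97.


SRM = 1.4922·27.7^0.6859 = 14.5621
EBC = 14.5621·1.97

28.6873 EBC


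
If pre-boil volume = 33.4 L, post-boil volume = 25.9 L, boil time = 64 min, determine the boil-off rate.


rate = (V_pre − V_post) / (t_min/60)
rate = (33.4 − 25.9) / (64/60)

7.0312 L/hr


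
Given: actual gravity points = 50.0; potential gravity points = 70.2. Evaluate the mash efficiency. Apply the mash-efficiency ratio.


efficiency = actual / potential × 100
efficiency = 50.0 / 70.2 × 100

71.2251 %


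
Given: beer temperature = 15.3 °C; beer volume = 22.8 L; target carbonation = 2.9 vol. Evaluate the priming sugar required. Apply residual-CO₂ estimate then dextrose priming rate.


residual = 14.695·(0.01821 + 0.09011·e^(−0.04·T));  sugar = (target − residual)·4.0·V
residual = 14.695·(0.01821 + 0.09011·e^(−0.04·15.3)) = 0.9856
sugar = (2.9 − 0.9856)·4.0·22.8

174.5891 g


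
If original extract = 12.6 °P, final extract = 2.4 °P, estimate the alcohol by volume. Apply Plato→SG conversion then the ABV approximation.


SG = 259/(259 − P);  ABV = (OG − FG)·131.25
OG = 259/(259 − 12.6) = 1.0511
FG = 259/(259 − 2.4) = 1.0094
ABV = (1.0511 − 1.0094)·131.25

5.4841 % ABV


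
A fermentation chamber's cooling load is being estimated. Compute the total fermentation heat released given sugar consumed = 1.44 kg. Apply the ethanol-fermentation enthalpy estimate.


Q = m_sugar · 590 kJ/kg
Q = 1.44 · 590

849.6000 kJ
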